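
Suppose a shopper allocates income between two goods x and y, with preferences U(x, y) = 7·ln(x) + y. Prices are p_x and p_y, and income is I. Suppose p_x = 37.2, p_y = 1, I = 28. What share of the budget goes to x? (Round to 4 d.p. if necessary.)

share on x = 0.25

Set MRS = p_x/p_y: (7/x)/1 = p_x/p_y.
So x*(p_x,p_y) = 7·p_y/p_x, independent of income; and y* = (I − 7·p_y)/p_y.
At the given prices: x* = 7·1/37.2 = 0.1882, and y* = 21.
Expenditure on x: 37.2·0.1882 = 7; share = 0.25.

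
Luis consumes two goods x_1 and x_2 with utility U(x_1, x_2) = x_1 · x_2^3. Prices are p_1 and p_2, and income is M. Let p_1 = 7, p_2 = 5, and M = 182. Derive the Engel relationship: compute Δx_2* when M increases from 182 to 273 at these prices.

Δx_2* = 13.65

MU_x_1/MU_x_2 = (x_2)/(3·x_1); tangency sets this equal to p_1/p_2.
Rearranging, p_2·x_2 = 3·p_1·x_1. Substituting into the budget gives p_1·x_1·(1 + 3) = M.
Demand: x_1*(p_1,p_2,M) = 0.25·M/p_1 and x_2* = 0.75·M/p_2.
At p_1=7, p_2=5, M=182: x_2* = 0.75·182/5 = 27.3.
At M' = 273: x_2* = 40.95. Change: 40.95 − 27.3 = 13.65.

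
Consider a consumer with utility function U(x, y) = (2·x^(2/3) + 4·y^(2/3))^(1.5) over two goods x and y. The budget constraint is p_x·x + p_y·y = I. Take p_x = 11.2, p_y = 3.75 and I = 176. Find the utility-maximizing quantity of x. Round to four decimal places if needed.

From the CES first-order condition, (1/2)·(y/x)^(1/3) = p_x/p_y.
Hence y/x = (2·p_x/p_y)^(1/(1/3)), i.e. raised to the 3 power.
With the ratio pinned down, the budget gives x* = I/(p_x + p_y·(y/x)) and y* = (y/x)·x*.
Numerically y/x = 213.132781, so x* = 176/(11.2 + 3.75·213.132781) = 0.2172.

x* = 0.2172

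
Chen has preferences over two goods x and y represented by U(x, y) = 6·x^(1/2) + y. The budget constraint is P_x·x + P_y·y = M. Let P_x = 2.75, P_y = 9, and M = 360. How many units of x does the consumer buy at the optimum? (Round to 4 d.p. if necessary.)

Set MRS = P_x/P_y: 3·x^(−1/2) = P_x/P_y.
Solve: √x = 3·P_y/P_x, so x*(P_x,P_y) = (3·P_y/P_x)², and y* = (M − P_x·x*)/P_y.
Plugging in: x* = (3·9/2.75)² = 96.3967.

x* = 96.3967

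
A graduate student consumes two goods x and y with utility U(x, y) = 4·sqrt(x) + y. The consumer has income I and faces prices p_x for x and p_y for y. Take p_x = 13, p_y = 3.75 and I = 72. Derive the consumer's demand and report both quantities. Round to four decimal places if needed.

x* = 0.3328, y* = 18.0462

Utility is quasi-linear in y; the FOC for x is 2/√x = p_x/p_y.
Solve: √x = 2·p_y/p_x, so x*(p_x,p_y) = (2·p_y/p_x)², and y* = (I − p_x·x*)/p_y.
Plugging in: x* = (2·3.75/13)² = 0.3328, y* = 18.0462.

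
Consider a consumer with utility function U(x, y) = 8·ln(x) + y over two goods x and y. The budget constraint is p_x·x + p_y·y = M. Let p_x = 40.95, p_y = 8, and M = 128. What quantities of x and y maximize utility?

Set MRS = p_x/p_y: (8/x)/1 = p_x/p_y.
So x*(p_x,p_y) = 8·p_y/p_x, independent of income; and y* = (M − 8·p_y)/p_y.
At the given prices: x* = 8·8/40.95 = 1.5629, and y* = 8.

x* = 1.5629, y* = 8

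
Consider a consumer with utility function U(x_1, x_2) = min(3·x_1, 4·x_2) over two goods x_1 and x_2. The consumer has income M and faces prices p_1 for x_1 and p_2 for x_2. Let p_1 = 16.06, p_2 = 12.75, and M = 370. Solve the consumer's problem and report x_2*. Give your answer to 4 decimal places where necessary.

Leontief preferences: the optimum is at the kink where x_1/4 = x_2/3, i.e. x_2 = (3/4)·x_1.
Budget: p_1·x_1 + p_2·(3/4)·x_1 = M, so (4·p_1 + 3·p_2)·x_1 = 4·M.
Demand: x_1*(p_1,p_2,M) = 4·M/(4·p_1 + 3·p_2), x_2* = 3·M/(4·p_1 + 3·p_2).
Here 4·16.06 + 3·12.75 = 102.49, giving x_2* = 10.8303.

x_2* = 10.8303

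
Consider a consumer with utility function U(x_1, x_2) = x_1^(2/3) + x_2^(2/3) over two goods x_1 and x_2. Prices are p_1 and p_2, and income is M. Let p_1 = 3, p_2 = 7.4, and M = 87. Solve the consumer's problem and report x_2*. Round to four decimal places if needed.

Numerically x_2/x_1 = 0.06663, so x_1* = 87/(3 + 7.4·0.06663) = 24.9065 and x_2* = 0.06663·24.9065 = 1.6595.

x_2* = 1.6595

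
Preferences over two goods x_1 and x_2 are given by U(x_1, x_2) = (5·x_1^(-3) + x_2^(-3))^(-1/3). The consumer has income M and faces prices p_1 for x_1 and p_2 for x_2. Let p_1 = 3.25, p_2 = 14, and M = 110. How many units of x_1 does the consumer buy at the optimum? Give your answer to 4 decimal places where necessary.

MRS = MU_x_1/MU_x_2 = 5·(x_2/x_1)^(4). Set equal to p_1/p_2.
Solve for the ratio: x_2/x_1 = [(1/5)·p_1/p_2]^(0.25).
Substitute x_2 = (x_2/x_1)·x_1 into the budget: x_1* = M/(p_1 + p_2·(x_2/x_1)).
Numerically x_2/x_1 = 0.464191, so x_1* = 110/(3.25 + 14·0.464191) = 11.2836.

x_1* = 11.2836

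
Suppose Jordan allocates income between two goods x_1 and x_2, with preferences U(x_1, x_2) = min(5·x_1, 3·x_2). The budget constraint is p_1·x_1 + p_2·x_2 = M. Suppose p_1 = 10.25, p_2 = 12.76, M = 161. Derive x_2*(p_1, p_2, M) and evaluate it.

x_2* = 8.514

Leontief preferences: the optimum is at the kink where x_1/3 = x_2/5, i.e. x_2 = (5/3)·x_1.
Budget: p_1·x_1 + p_2·(5/3)·x_1 = M, so (3·p_1 + 5·p_2)·x_1 = 3·M.
Demand: x_1*(p_1,p_2,M) = 3·M/(3·p_1 + 5·p_2), x_2* = 5·M/(3·p_1 + 5·p_2).
Here 3·10.25 + 5·12.76 = 94.55, giving x_2* = 8.514.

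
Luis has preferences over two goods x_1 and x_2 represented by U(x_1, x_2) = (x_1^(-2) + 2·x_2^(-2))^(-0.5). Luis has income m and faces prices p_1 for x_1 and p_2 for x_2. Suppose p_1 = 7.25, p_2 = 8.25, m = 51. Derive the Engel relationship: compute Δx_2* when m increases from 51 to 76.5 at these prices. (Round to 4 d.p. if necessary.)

Δx_2* = 1.7885

MRS = MU_x_1/MU_x_2 = (1/2)·(x_2/x_1)^(3). Set equal to p_1/p_2.
Hence x_2/x_1 = (2·p_1/p_2)^(1/(3)), i.e. raised to the 1/3 power.
Substitute x_2 = (x_2/x_1)·x_1 into the budget: x_1* = m/(p_1 + p_2·(x_2/x_1)).
Numerically x_2/x_1 = 1.206808, so x_1* = 51/(7.25 + 8.25·1.206808) = 2.9641 and x_2* = 1.206808·2.9641 = 3.577.
At m' = 76.5: x_2* = 5.3656. Change: 5.3656 − 3.577 = 1.7885.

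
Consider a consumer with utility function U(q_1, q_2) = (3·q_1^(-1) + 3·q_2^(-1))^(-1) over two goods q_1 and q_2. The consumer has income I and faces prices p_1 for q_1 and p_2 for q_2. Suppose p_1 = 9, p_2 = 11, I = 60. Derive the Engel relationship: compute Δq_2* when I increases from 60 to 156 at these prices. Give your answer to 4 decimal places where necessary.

Substitute q_2 = (q_2/q_1)·q_1 into the budget: q_1* = I/(p_1 + p_2·(q_2/q_1)).
Numerically q_2/q_1 = 0.904534, so q_1* = 60/(9 + 11·0.904534) = 3.1662 and q_2* = 0.904534·3.1662 = 2.864.
At I' = 156: q_2* = 7.4463. Change: 7.4463 − 2.864 = 4.5824.

Δq_2* = 4.5824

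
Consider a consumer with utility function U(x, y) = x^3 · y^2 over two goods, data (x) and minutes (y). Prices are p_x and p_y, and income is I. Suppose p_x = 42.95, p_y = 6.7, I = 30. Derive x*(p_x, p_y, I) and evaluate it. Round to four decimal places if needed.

x* = 0.4191

MU_x/MU_y = (3·y)/(2·x); tangency sets this equal to p_x/p_y.
So 3·p_y·y = 2·p_x·x; combined with the budget, a share 0.6 of income goes to x.
Demand: x*(p_x,p_y,I) = 0.6·I/p_x and y* = 0.4·I/p_y.
At p_x=42.95, p_y=6.7, I=30: x* = 0.6·30/42.95 = 0.4191.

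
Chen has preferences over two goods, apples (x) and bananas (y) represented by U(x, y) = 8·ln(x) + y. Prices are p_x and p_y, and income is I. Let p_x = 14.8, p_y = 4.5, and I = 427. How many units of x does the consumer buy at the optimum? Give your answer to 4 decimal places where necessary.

So x*(p_x,p_y) = 8·p_y/p_x, independent of income; and y* = (I − 8·p_y)/p_y.
At the given prices: x* = 8·4.5/14.8 = 2.4324.

x* = 2.4324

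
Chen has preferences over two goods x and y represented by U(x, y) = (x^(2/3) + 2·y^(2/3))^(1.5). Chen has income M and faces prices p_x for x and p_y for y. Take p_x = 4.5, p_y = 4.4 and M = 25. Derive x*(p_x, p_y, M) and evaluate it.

x* = 0.5931

MRS = MU_x/MU_y = (1/2)·(y/x)^(1/3). Set equal to p_x/p_y.
Solve for the ratio: y/x = [2·p_x/p_y]^(3).
Substitute y = (y/x)·x into the budget: x* = M/(p_x + p_y·(y/x)).
Numerically y/x = 8.557945, so x* = 25/(4.5 + 4.4·8.557945) = 0.5931.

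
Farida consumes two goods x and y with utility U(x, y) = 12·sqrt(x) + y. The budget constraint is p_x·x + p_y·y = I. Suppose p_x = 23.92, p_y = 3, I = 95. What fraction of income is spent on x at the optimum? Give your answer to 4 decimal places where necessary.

share on x = 0.1426

Utility is quasi-linear in y; the FOC for x is 6/√x = p_x/p_y.
Thus x* = (6·p_y/p_x)² — independent of I — with the rest of income spent on y.
Plugging in: x* = (6·3/23.92)² = 0.5663, y* = 27.1516.
Expenditure on x: 23.92·0.5663 = 13.5452; share = 0.1426.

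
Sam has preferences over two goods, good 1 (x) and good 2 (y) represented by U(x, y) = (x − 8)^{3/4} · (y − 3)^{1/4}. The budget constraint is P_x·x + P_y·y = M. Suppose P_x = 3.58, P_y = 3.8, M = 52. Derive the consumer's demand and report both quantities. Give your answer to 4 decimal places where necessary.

This is Cobb-Douglas in (x−8, y−3): tangency gives 0.75·P_y·(y−3) = 0.25·P_x·(x−8).
Substituting into the budget: x* = 8 + 0.75·(M − 8·P_x − 3·P_y)/P_x, and y* = 3 + 0.25·(…)/P_y.
Discretionary income = 52 − 8·3.58 − 3·3.8 = 11.96; x* = 8 + 0.75·11.96/3.58 = 10.5056; y* = 3 + 0.25·11.96/3.8 = 3.7868.

x* = 10.5056, y* = 3.7868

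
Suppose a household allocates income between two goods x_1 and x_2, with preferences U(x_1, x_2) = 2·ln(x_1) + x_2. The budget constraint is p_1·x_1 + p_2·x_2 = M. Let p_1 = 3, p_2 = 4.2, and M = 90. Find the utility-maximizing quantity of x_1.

Set MRS = p_1/p_2: (2/x_1)/1 = p_1/p_2.
So x_1*(p_1,p_2) = 2·p_2/p_1, independent of income; and x_2* = (M − 2·p_2)/p_2.
At the given prices: x_1* = 2·4.2/3 = 2.8.

x_1* = 2.8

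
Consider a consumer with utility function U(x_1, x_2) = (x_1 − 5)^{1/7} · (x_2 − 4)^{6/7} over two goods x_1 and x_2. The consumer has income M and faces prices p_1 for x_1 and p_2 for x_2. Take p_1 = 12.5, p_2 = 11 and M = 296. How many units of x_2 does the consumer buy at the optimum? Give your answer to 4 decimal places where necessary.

Let x_1' = x_1−5, x_2' = x_2−4. MRS = (1/6)·x_2'/x_1' = p_1/p_2.
After buying the subsistence bundle (5, 4), a share 1/7 of the remaining income goes to x_1: x_1* = 5 + 1/7·(M − 5p_1 − 4p_2)/p_1.
Discretionary income = 296 − 5·12.5 − 4·11 = 189.5; x_2* = 4 + 6/7·189.5/11 = 18.7662.

x_2* = 18.7662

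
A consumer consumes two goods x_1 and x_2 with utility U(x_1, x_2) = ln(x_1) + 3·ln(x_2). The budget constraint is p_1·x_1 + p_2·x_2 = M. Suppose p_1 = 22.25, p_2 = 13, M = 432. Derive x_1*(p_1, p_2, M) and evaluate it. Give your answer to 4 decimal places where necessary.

Demand: x_1*(p_1,p_2,M) = 0.25·M/p_1 and x_2* = 0.75·M/p_2.
At p_1=22.25, p_2=13, M=432: x_1* = 0.25·432/22.25 = 4.8539.

x_1* = 4.8539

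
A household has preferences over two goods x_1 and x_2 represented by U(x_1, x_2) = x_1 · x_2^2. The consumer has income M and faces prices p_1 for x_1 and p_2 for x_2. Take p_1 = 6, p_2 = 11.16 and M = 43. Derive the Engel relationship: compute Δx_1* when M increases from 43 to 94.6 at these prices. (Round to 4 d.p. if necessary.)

Demand: x_1*(p_1,p_2,M) = 1/3·M/p_1 and x_2* = 2/3·M/p_2.
At p_1=6, p_2=11.16, M=43: x_1* = 1/3·43/6 = 2.3889.
At M' = 94.6: x_1* = 5.2556. Change: 5.2556 − 2.3889 = 2.8667.

Δx_1* = 2.8667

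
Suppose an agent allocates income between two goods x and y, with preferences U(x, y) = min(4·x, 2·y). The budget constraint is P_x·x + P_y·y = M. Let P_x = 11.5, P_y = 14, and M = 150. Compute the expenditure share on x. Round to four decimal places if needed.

Leontief preferences: the optimum is at the kink where x/2 = y/4, i.e. y = 2·x.
Budget: P_x·x + P_y·2·x = M, so (2·P_x + 4·P_y)·x = 2·M.
Demand: x*(P_x,P_y,M) = 2·M/(2·P_x + 4·P_y), y* = 4·M/(2·P_x + 4·P_y).
Here 2·11.5 + 4·14 = 79, giving x* = 3.7975 and y* = 7.5949.
Expenditure on x: 11.5·3.7975 = 43.6709; share = 0.2911.

share on x = 0.2911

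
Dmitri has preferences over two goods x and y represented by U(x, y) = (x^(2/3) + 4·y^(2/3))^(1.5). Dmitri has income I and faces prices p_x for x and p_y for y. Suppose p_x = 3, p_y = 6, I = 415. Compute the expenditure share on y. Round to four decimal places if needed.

share on y = 0.9412

MRS = MU_x/MU_y = (1/4)·(y/x)^(1/3). Set equal to p_x/p_y.
Hence y/x = (4·p_x/p_y)^(1/(1/3)), i.e. raised to the 3 power.
With the ratio pinned down, the budget gives x* = I/(p_x + p_y·(y/x)) and y* = (y/x)·x*.
Numerically y/x = 8, so x* = 415/(3 + 6·8) = 8.1373 and y* = 8·8.1373 = 65.098.
Expenditure on y: 6·65.098 = 390.5882; share = 0.9412.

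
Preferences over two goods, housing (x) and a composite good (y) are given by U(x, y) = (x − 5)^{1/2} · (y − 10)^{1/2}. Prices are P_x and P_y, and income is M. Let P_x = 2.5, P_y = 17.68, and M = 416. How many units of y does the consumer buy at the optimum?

Let x' = x−5, y' = y−10. MRS = y'/x' = P_x/P_y.
After buying the subsistence bundle (5, 10), a share 0.5 of the remaining income goes to x: x* = 5 + 0.5·(M − 5P_x − 10P_y)/P_x.
Discretionary income = 416 − 5·2.5 − 10·17.68 = 226.7; y* = 10 + 0.5·226.7/17.68 = 16.4112.

y* = 16.4112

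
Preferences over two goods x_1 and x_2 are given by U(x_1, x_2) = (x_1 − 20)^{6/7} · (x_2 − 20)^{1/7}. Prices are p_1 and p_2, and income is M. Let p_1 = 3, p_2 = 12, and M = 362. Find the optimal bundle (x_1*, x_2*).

This is Cobb-Douglas in (x_1−20, x_2−20): tangency gives 6/7·p_2·(x_2−20) = 1/7·p_1·(x_1−20).
After buying the subsistence bundle (20, 20), a share 6/7 of the remaining income goes to x_1: x_1* = 20 + 6/7·(M − 20p_1 − 20p_2)/p_1.
Discretionary income = 362 − 20·3 − 20·12 = 62; x_1* = 20 + 6/7·62/3 = 37.7143; x_2* = 20 + 1/7·62/12 = 20.7381.

x_1* = 37.7143, x_2* = 20.7381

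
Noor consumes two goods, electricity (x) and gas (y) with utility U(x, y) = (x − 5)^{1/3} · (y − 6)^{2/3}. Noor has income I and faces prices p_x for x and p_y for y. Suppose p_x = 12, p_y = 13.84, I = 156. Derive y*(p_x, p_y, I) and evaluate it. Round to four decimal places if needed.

MRS = (1/2)·(y−6)/(x−5). Tangency with p_x/p_y gives y−6 = 2·(p_x/p_y)·(x−5).
Substituting into the budget: x* = 5 + 1/3·(I − 5·p_x − 6·p_y)/p_x, and y* = 6 + 2/3·(…)/p_y.
Discretionary income = 156 − 5·12 − 6·13.84 = 12.96; y* = 6 + 2/3·12.96/13.84 = 6.6243.

y* = 6.6243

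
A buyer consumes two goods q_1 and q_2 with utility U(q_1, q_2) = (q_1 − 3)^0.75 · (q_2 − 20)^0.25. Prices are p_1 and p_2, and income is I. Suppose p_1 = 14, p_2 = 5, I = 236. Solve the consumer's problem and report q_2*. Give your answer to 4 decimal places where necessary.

MRS = 3·(q_2−20)/(q_1−3). Tangency with p_1/p_2 gives q_2−20 = (1/3)·(p_1/p_2)·(q_1−3).
Substituting into the budget: q_1* = 3 + 0.75·(I − 3·p_1 − 20·p_2)/p_1, and q_2* = 20 + 0.25·(…)/p_2.
Discretionary income = 236 − 3·14 − 20·5 = 94; q_2* = 20 + 0.25·94/5 = 24.7.

q_2* = 24.7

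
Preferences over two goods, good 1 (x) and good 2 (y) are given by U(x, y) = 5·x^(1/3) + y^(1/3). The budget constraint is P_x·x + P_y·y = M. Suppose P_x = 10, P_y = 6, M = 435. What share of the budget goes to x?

share on x = 0.8965

Numerically y/x = 0.19245, so x* = 435/(10 + 6·0.19245) = 38.997 and y* = 0.19245·38.997 = 7.505.
Expenditure on x: 10·38.997 = 389.9701; share = 0.8965.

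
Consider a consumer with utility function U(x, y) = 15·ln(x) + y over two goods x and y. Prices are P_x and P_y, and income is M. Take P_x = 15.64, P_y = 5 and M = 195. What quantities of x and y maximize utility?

x* = 4.7954, y* = 24

MU_x = 15/x, MU_y = 1. Tangency: 15/x = P_x/P_y.
So x*(P_x,P_y) = 15·P_y/P_x, independent of income; and y* = (M − 15·P_y)/P_y.
At the given prices: x* = 15·5/15.64 = 4.7954, and y* = 24.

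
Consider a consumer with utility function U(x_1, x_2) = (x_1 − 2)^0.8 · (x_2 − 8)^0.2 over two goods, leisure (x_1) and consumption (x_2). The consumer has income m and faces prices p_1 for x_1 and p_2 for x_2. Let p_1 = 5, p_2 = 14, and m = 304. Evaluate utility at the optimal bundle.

V = 17.9617

After buying the subsistence bundle (2, 8), a share 0.8 of the remaining income goes to x_1: x_1* = 2 + 0.8·(m − 2p_1 − 8p_2)/p_1.
Discretionary income = 304 − 2·5 − 8·14 = 182; x_1* = 2 + 0.8·182/5 = 31.12; x_2* = 8 + 0.2·182/14 = 10.6.
Utility at the optimum: U(31.12, 10.6) = 17.9617.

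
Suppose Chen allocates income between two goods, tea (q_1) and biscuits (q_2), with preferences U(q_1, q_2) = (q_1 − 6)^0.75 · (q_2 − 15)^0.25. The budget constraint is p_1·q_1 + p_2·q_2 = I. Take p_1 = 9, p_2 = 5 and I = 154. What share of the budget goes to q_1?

share on q_1 = 0.4724

MRS = 3·(q_2−15)/(q_1−6). Tangency with p_1/p_2 gives q_2−15 = (1/3)·(p_1/p_2)·(q_1−6).
After buying the subsistence bundle (6, 15), a share 0.75 of the remaining income goes to q_1: q_1* = 6 + 0.75·(I − 6p_1 − 15p_2)/p_1.
Discretionary income = 154 − 6·9 − 15·5 = 25; q_1* = 6 + 0.75·25/9 = 8.0833; q_2* = 15 + 0.25·25/5 = 16.25.
Expenditure on q_1: 9·8.0833 = 72.75; share = 0.4724.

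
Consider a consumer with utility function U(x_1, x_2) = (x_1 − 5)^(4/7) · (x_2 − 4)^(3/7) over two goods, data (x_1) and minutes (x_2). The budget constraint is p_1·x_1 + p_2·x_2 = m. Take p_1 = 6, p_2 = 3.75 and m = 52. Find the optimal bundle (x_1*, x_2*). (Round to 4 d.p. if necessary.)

Substituting into the budget: x_1* = 5 + 4/7·(m − 5·p_1 − 4·p_2)/p_1, and x_2* = 4 + 3/7·(…)/p_2.
Discretionary income = 52 − 5·6 − 4·3.75 = 7; x_1* = 5 + 4/7·7/6 = 5.6667; x_2* = 4 + 3/7·7/3.75 = 4.8.

x_1* = 5.6667, x_2* = 4.8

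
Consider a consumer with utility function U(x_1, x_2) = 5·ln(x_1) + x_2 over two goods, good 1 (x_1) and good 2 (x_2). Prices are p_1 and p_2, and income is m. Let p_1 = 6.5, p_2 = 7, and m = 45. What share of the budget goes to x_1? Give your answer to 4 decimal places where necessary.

Set MRS = p_1/p_2: (5/x_1)/1 = p_1/p_2.
So x_1*(p_1,p_2) = 5·p_2/p_1, independent of income; and x_2* = (m − 5·p_2)/p_2.
At the given prices: x_1* = 5·7/6.5 = 5.3846, and x_2* = 1.4286.
Expenditure on x_1: 6.5·5.3846 = 35; share = 0.7778.

share on x_1 = 0.7778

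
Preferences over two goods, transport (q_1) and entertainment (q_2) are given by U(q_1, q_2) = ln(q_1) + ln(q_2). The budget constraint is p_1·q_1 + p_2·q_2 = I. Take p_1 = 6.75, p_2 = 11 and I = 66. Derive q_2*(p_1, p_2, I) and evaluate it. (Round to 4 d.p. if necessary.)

At p_1=6.75, p_2=11, I=66: q_2* = 0.5·66/11 = 3.

q_2* = 3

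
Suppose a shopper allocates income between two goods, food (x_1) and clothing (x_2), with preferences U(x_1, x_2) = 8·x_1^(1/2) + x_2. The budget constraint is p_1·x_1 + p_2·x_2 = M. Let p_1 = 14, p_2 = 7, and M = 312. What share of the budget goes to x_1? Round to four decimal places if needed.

share on x_1 = 0.1795

Plugging in: x_1* = (4·7/14)² = 4, x_2* = 36.5714.
Expenditure on x_1: 14·4 = 56; share = 0.1795.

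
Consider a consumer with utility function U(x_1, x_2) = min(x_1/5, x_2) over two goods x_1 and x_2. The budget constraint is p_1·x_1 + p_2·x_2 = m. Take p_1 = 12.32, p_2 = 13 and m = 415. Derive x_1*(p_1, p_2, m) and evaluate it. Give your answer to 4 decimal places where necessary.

With perfect complements, no substitution: consume in ratio x_1:x_2 = 5:1.
Budget: p_1·x_1 + p_2·(1/5)·x_1 = m, so (5·p_1 + p_2)·x_1 = 5·m.
Demand: x_1*(p_1,p_2,m) = 5·m/(5·p_1 + p_2), x_2* = m/(5·p_1 + p_2).
Here 5·12.32 + 13 = 74.6, giving x_1* = 27.815.

x_1* = 27.815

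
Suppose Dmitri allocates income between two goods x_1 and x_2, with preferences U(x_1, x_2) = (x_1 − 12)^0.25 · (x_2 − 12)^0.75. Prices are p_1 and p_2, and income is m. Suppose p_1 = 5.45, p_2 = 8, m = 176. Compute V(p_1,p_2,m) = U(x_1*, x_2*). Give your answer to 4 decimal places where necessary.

Let x_1' = x_1−12, x_2' = x_2−12. MRS = (1/3)·x_2'/x_1' = p_1/p_2.
Substituting into the budget: x_1* = 12 + 0.25·(m − 12·p_1 − 12·p_2)/p_1, and x_2* = 12 + 0.75·(…)/p_2.
Discretionary income = 176 − 12·5.45 − 12·8 = 14.6; x_1* = 12 + 0.25·14.6/5.45 = 12.6697; x_2* = 12 + 0.75·14.6/8 = 13.3688.
Utility at the optimum: U(12.6697, 13.3688) = 1.1448.

V = 1.1448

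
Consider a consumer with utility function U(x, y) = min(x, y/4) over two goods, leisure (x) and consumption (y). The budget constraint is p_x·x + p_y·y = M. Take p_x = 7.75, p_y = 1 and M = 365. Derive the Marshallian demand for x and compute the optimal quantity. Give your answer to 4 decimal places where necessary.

x* = 31.0638

With perfect complements, no substitution: consume in ratio x:y = 1:4.
Budget: p_x·x + p_y·4·x = M, so (p_x + 4·p_y)·x = M.
Demand: x*(p_x,p_y,M) = M/(p_x + 4·p_y), y* = 4·M/(p_x + 4·p_y).
Here 7.75 + 4·1 = 11.75, giving x* = 31.0638.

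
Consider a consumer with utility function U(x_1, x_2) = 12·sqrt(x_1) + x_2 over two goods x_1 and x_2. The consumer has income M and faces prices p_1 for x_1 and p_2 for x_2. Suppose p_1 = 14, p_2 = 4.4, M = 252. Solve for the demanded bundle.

Thus x_1* = (6·p_2/p_1)² — independent of M — with the rest of income spent on x_2.
Plugging in: x_1* = (6·4.4/14)² = 3.5559, x_2* = 45.9584.

x_1* = 3.5559, x_2* = 45.9584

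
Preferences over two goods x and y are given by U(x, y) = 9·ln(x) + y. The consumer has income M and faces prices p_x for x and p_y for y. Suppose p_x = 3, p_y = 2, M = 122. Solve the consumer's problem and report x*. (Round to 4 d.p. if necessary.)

MU_x = 9/x, MU_y = 1. Tangency: 9/x = p_x/p_y.
So x*(p_x,p_y) = 9·p_y/p_x, independent of income; and y* = (M − 9·p_y)/p_y.
At the given prices: x* = 9·2/3 = 6.

x* = 6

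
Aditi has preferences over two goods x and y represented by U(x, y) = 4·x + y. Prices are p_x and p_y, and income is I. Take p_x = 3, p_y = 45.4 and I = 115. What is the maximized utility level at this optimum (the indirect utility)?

Linear utility — the consumer picks whichever good has higher MU/price: 4/3 = 1.3333 vs 1/45.4 = 0.022.
x gives more utility per dollar, so spend all income on x: x* = I/p_x, y* = 0.
Numerically: x* = 38.3333, y* = 0.
Utility at the optimum: U(38.3333, 0) = 153.3333.

V = 153.3333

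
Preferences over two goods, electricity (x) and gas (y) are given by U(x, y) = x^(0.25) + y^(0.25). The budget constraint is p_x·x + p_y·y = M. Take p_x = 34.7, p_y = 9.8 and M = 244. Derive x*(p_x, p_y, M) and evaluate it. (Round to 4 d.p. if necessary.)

x* = 2.7857

MRS = MU_x/MU_y = (y/x)^(0.75). Set equal to p_x/p_y.
Hence y/x = (p_x/p_y)^(1/(0.75)), i.e. raised to the 4/3 power.
Substitute y = (y/x)·x into the budget: x* = M/(p_x + p_y·(y/x)).
Numerically y/x = 5.396819, so x* = 244/(34.7 + 9.8·5.396819) = 2.7857.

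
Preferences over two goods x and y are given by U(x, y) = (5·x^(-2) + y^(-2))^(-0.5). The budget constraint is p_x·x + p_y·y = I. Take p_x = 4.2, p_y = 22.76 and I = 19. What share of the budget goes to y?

MU_x ∝ 5·x^(-3), MU_y ∝ y^(-3), so MRS = 5·(y/x)^(3) = p_x/p_y.
Hence y/x = ((1/5)·p_x/p_y)^(1/(3)), i.e. raised to the 1/3 power.
With the ratio pinned down, the budget gives x* = I/(p_x + p_y·(y/x)) and y* = (y/x)·x*.
Numerically y/x = 0.332942, so x* = 19/(4.2 + 22.76·0.332942) = 1.6132 and y* = 0.332942·1.6132 = 0.5371.
Expenditure on y: 22.76·0.5371 = 12.2245; share = 0.6434.

share on y = 0.6434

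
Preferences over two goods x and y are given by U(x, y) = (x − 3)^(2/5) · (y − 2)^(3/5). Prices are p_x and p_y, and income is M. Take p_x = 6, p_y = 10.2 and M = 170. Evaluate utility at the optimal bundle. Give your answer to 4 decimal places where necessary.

MRS = (2/3)·(y−2)/(x−3). Tangency with p_x/p_y gives y−2 = (3/2)·(p_x/p_y)·(x−3).
Substituting into the budget: x* = 3 + 0.4·(M − 3·p_x − 2·p_y)/p_x, and y* = 2 + 0.6·(…)/p_y.
Discretionary income = 170 − 3·6 − 2·10.2 = 131.6; x* = 3 + 0.4·131.6/6 = 11.7733; y* = 2 + 0.6·131.6/10.2 = 9.7412.
Utility at the optimum: U(11.7733, 9.7412) = 8.1386.

V = 8.1386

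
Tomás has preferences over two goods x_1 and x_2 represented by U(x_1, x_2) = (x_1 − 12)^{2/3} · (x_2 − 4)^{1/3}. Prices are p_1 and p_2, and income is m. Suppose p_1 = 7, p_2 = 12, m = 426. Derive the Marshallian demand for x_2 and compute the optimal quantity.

Let x_1' = x_1−12, x_2' = x_2−4. MRS = 2·x_2'/x_1' = p_1/p_2.
After buying the subsistence bundle (12, 4), a share 2/3 of the remaining income goes to x_1: x_1* = 12 + 2/3·(m − 12p_1 − 4p_2)/p_1.
Discretionary income = 426 − 12·7 − 4·12 = 294; x_2* = 4 + 1/3·294/12 = 12.1667.

x_2* = 12.1667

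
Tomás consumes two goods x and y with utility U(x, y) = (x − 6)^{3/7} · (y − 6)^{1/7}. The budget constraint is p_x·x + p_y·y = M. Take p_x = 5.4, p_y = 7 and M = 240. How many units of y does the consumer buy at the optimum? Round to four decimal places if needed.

y* = 11.9143

Let x' = x−6, y' = y−6. MRS = 3·y'/x' = p_x/p_y.
After buying the subsistence bundle (6, 6), a share 0.75 of the remaining income goes to x: x* = 6 + 0.75·(M − 6p_x − 6p_y)/p_x.
Discretionary income = 240 − 6·5.4 − 6·7 = 165.6; y* = 6 + 0.25·165.6/7 = 11.9143.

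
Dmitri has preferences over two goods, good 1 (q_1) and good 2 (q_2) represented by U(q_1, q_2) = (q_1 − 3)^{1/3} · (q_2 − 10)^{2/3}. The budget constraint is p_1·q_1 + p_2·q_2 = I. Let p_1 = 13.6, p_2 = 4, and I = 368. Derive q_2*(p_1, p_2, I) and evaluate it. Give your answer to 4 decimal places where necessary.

This is Cobb-Douglas in (q_1−3, q_2−10): tangency gives 1/3·p_2·(q_2−10) = 2/3·p_1·(q_1−3).
After buying the subsistence bundle (3, 10), a share 1/3 of the remaining income goes to q_1: q_1* = 3 + 1/3·(I − 3p_1 − 10p_2)/p_1.
Discretionary income = 368 − 3·13.6 − 10·4 = 287.2; q_2* = 10 + 2/3·287.2/4 = 57.8667.

q_2* = 57.8667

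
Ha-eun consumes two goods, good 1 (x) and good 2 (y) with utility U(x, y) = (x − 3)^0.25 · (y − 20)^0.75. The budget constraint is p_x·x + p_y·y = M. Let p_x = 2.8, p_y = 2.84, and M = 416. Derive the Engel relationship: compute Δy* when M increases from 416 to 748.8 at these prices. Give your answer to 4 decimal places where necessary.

Let x' = x−3, y' = y−20. MRS = (1/3)·y'/x' = p_x/p_y.
After buying the subsistence bundle (3, 20), a share 0.25 of the remaining income goes to x: x* = 3 + 0.25·(M − 3p_x − 20p_y)/p_x.
Discretionary income = 416 − 3·2.8 − 20·2.84 = 350.8; y* = 20 + 0.75·350.8/2.84 = 112.6408.
At M' = 748.8: y* = 200.5282. Change: 200.5282 − 112.6408 = 87.8873.

Δy* = 87.8873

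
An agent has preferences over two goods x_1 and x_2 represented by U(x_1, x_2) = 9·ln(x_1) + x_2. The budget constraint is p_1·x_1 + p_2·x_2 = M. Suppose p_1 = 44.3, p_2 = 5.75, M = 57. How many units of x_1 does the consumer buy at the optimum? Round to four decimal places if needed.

x_1* = 1.1682

MU_x_1 = 9/x_1, MU_x_2 = 1. Tangency: 9/x_1 = p_1/p_2.
So x_1*(p_1,p_2) = 9·p_2/p_1, independent of income; and x_2* = (M − 9·p_2)/p_2.
At the given prices: x_1* = 9·5.75/44.3 = 1.1682.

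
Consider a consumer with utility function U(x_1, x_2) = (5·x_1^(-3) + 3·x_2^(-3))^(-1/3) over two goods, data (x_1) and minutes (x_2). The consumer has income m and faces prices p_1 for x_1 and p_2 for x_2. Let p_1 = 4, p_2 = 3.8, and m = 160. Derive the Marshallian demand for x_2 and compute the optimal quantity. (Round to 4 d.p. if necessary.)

MU_x_1 ∝ 5·x_1^(-4), MU_x_2 ∝ 3·x_2^(-4), so MRS = (5/3)·(x_2/x_1)^(4) = p_1/p_2.
Solve for the ratio: x_2/x_1 = [(3/5)·p_1/p_2]^(0.25).
Substitute x_2 = (x_2/x_1)·x_1 into the budget: x_1* = m/(p_1 + p_2·(x_2/x_1)).
Numerically x_2/x_1 = 0.89147, so x_1* = 160/(4 + 3.8·0.89147) = 21.658 and x_2* = 0.89147·21.658 = 19.3074.

x_2* = 19.3074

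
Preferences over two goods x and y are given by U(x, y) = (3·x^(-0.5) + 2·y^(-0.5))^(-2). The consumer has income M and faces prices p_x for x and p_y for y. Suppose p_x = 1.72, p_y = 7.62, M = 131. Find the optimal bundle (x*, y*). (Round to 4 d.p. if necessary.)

MU_x ∝ 3·x^(-1.5), MU_y ∝ 2·y^(-1.5), so MRS = (3/2)·(y/x)^(1.5) = p_x/p_y.
Solve for the ratio: y/x = [(2/3)·p_x/p_y]^(2/3).
With the ratio pinned down, the budget gives x* = M/(p_x + p_y·(y/x)) and y* = (y/x)·x*.
Numerically y/x = 0.282914, so x* = 131/(1.72 + 7.62·0.282914) = 33.7994 and y* = 0.282914·33.7994 = 9.5623.

x* = 33.7994, y* = 9.5623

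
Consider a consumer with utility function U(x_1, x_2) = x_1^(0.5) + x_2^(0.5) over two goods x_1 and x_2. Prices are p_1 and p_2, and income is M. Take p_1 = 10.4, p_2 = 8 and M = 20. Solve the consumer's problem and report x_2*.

Substitute x_2 = (x_2/x_1)·x_1 into the budget: x_1* = M/(p_1 + p_2·(x_2/x_1)).
Numerically x_2/x_1 = 1.69, so x_1* = 20/(10.4 + 8·1.69) = 0.8361 and x_2* = 1.69·0.8361 = 1.413.

x_2* = 1.413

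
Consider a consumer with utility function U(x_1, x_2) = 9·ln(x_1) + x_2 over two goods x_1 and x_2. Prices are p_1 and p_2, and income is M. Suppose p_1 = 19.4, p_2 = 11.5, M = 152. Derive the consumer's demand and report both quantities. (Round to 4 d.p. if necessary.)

Set MRS = p_1/p_2: (9/x_1)/1 = p_1/p_2.
So x_1*(p_1,p_2) = 9·p_2/p_1, independent of income; and x_2* = (M − 9·p_2)/p_2.
At the given prices: x_1* = 9·11.5/19.4 = 5.3351, and x_2* = 4.2174.

x_1* = 5.3351, x_2* = 4.2174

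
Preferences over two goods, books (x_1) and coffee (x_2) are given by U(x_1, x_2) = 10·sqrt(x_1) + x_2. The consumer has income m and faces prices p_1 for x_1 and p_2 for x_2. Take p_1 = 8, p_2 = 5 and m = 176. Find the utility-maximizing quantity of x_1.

Utility is quasi-linear in x_2; the FOC for x_1 is 5/√x_1 = p_1/p_2.
Thus x_1* = (5·p_2/p_1)² — independent of m — with the rest of income spent on x_2.
Plugging in: x_1* = (5·5/8)² = 9.7656.

x_1* = 9.7656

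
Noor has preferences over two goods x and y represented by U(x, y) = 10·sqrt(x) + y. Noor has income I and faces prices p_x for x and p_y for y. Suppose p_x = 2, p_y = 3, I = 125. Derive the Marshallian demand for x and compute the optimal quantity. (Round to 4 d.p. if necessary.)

x* = 56.25

Solve: √x = 5·p_y/p_x, so x*(p_x,p_y) = (5·p_y/p_x)², and y* = (I − p_x·x*)/p_y.
Plugging in: x* = (5·3/2)² = 56.25.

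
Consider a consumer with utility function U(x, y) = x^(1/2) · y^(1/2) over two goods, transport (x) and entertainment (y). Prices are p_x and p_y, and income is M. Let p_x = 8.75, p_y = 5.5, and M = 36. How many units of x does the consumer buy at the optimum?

x* = 2.0571

At p_x=8.75, p_y=5.5, M=36: x* = 0.5·36/8.75 = 2.0571.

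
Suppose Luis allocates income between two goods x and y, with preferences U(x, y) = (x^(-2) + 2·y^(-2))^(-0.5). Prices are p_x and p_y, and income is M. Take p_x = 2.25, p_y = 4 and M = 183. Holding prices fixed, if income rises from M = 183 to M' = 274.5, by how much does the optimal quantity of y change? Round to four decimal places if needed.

Δy* = 14.8458

MU_x ∝ x^(-3), MU_y ∝ 2·y^(-3), so MRS = (1/2)·(y/x)^(3) = p_x/p_y.
Hence y/x = (2·p_x/p_y)^(1/(3)), i.e. raised to the 1/3 power.
With the ratio pinned down, the budget gives x* = M/(p_x + p_y·(y/x)) and y* = (y/x)·x*.
Numerically y/x = 1.040042, so x* = 183/(2.25 + 4·1.040042) = 28.5484 and y* = 1.040042·28.5484 = 29.6915.
At M' = 274.5: y* = 44.5373. Change: 44.5373 − 29.6915 = 14.8458.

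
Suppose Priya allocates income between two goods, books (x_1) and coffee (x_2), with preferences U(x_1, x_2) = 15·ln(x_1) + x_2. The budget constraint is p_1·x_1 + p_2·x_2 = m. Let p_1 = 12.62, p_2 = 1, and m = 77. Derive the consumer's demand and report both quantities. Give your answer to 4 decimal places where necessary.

At the given prices: x_1* = 15·1/12.62 = 1.1886, and x_2* = 62.

x_1* = 1.1886, x_2* = 62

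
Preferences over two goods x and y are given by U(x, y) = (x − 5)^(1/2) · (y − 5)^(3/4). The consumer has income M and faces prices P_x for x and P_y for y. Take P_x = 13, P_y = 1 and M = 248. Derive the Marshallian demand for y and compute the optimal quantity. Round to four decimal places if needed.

y* = 111.8

Let x' = x−5, y' = y−5. MRS = (2/3)·y'/x' = P_x/P_y.
Substituting into the budget: x* = 5 + 0.4·(M − 5·P_x − 5·P_y)/P_x, and y* = 5 + 0.6·(…)/P_y.
Discretionary income = 248 − 5·13 − 5·1 = 178; y* = 5 + 0.6·178/1 = 111.8.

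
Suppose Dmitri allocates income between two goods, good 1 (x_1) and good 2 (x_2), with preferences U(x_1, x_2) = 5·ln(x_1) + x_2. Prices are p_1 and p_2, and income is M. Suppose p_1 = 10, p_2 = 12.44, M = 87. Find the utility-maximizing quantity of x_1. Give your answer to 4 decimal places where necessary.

Set MRS = p_1/p_2: (5/x_1)/1 = p_1/p_2.
So x_1*(p_1,p_2) = 5·p_2/p_1, independent of income; and x_2* = (M − 5·p_2)/p_2.
At the given prices: x_1* = 5·12.44/10 = 6.22.

x_1* = 6.22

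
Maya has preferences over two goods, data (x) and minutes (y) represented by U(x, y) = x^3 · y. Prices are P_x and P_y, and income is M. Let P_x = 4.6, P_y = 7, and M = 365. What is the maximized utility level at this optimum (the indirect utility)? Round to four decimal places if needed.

V = 2747411.5623

The MRS is 3·y/x. Set MRS = P_x/P_y.
So 3·P_y·y = P_x·x; combined with the budget, a share 0.75 of income goes to x.
Demand: x*(P_x,P_y,M) = 0.75·M/P_x and y* = 0.25·M/P_y.
At P_x=4.6, P_y=7, M=365: x* = 0.75·365/4.6 = 59.5109, y* = 13.0357.
Utility at the optimum: U(59.5109, 13.0357) = 2747411.5623.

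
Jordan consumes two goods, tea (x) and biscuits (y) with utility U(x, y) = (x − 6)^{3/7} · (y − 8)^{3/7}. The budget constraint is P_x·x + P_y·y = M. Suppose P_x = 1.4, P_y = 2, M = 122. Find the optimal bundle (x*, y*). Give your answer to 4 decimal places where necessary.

Substituting into the budget: x* = 6 + 0.5·(M − 6·P_x − 8·P_y)/P_x, and y* = 8 + 0.5·(…)/P_y.
Discretionary income = 122 − 6·1.4 − 8·2 = 97.6; x* = 6 + 0.5·97.6/1.4 = 40.8571; y* = 8 + 0.5·97.6/2 = 32.4.

x* = 40.8571, y* = 32.4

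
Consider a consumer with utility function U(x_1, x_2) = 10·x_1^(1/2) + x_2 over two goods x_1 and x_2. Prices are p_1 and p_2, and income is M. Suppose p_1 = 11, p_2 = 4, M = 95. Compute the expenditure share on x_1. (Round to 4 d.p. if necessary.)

MU_x_1 = 5/√x_1, MU_x_2 = 1. Tangency: 5/√x_1 = p_1/p_2.
Solve: √x_1 = 5·p_2/p_1, so x_1*(p_1,p_2) = (5·p_2/p_1)², and x_2* = (M − p_1·x_1*)/p_2.
Plugging in: x_1* = (5·4/11)² = 3.3058, x_2* = 14.6591.
Expenditure on x_1: 11·3.3058 = 36.3636; share = 0.3828.

share on x_1 = 0.3828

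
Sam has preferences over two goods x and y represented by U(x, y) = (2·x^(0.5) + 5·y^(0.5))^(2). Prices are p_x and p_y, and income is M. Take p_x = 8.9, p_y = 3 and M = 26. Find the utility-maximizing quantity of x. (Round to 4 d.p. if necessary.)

With the ratio pinned down, the budget gives x* = M/(p_x + p_y·(y/x)) and y* = (y/x)·x*.
Numerically y/x = 55.006944, so x* = 26/(8.9 + 3·55.006944) = 0.1495.

x* = 0.1495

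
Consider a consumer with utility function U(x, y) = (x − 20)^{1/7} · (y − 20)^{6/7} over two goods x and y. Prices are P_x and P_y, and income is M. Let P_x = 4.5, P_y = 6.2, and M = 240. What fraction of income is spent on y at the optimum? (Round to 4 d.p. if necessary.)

This is Cobb-Douglas in (x−20, y−20): tangency gives 1/7·P_y·(y−20) = 6/7·P_x·(x−20).
After buying the subsistence bundle (20, 20), a share 1/7 of the remaining income goes to x: x* = 20 + 1/7·(M − 20P_x − 20P_y)/P_x.
Discretionary income = 240 − 20·4.5 − 20·6.2 = 26; x* = 20 + 1/7·26/4.5 = 20.8254; y* = 20 + 6/7·26/6.2 = 23.5945.
Expenditure on y: 6.2·23.5945 = 146.2857; share = 0.6095.

share on y = 0.6095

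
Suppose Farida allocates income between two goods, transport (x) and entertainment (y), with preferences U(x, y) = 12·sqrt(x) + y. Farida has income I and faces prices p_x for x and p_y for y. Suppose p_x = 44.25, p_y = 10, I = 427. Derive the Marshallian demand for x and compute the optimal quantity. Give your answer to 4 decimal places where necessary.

x* = 1.8386

Utility is quasi-linear in y; the FOC for x is 6/√x = p_x/p_y.
Thus x* = (6·p_y/p_x)² — independent of I — with the rest of income spent on y.
Plugging in: x* = (6·10/44.25)² = 1.8386.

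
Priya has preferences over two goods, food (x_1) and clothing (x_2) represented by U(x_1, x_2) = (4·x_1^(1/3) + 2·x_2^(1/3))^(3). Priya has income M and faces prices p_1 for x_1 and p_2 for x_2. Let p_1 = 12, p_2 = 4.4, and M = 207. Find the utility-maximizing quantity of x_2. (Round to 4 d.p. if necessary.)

x_2* = 17.3427

With the ratio pinned down, the budget gives x_1* = M/(p_1 + p_2·(x_2/x_1)) and x_2* = (x_2/x_1)·x_1*.
Numerically x_2/x_1 = 1.592384, so x_1* = 207/(12 + 4.4·1.592384) = 10.891 and x_2* = 1.592384·10.891 = 17.3427.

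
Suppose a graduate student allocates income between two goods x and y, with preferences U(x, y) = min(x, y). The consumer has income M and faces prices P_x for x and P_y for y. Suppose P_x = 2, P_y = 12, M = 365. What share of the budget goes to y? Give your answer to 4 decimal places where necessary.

share on y = 0.8571

With perfect complements, no substitution: consume in ratio x:y = 1:1.
Budget: P_x·x + P_y·x = M, so (P_x + P_y)·x = M.
Demand: x*(P_x,P_y,M) = M/(P_x + P_y), y* = M/(P_x + P_y).
Here 2 + 12 = 14, giving x* = 26.0714 and y* = 26.0714.
Expenditure on y: 12·26.0714 = 312.8571; share = 0.8571.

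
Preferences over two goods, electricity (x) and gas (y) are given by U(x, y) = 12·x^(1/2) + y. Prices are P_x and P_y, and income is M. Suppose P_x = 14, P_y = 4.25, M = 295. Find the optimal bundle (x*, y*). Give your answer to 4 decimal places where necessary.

MU_x = 6/√x, MU_y = 1. Tangency: 6/√x = P_x/P_y.
Thus x* = (6·P_y/P_x)² — independent of M — with the rest of income spent on y.
Plugging in: x* = (6·4.25/14)² = 3.3176, y* = 58.4832.

x* = 3.3176, y* = 58.4832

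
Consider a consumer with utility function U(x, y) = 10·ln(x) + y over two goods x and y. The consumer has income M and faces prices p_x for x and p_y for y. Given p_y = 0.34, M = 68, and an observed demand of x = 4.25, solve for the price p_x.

Set MRS = p_x/p_y: (10/x)/1 = p_x/p_y.
So x*(p_x,p_y) = 10·p_y/p_x, independent of income; and y* = (M − 10·p_y)/p_y.
Set x* = 4.25 in the demand function and solve for p_x: p_x = 0.8.

p_x = 0.8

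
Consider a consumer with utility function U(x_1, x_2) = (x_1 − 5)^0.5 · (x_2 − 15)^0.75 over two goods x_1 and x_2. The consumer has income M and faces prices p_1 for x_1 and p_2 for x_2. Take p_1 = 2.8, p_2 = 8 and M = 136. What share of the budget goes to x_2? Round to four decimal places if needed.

share on x_2 = 0.8912

This is Cobb-Douglas in (x_1−5, x_2−15): tangency gives 0.5·p_2·(x_2−15) = 0.75·p_1·(x_1−5).
Substituting into the budget: x_1* = 5 + 0.4·(M − 5·p_1 − 15·p_2)/p_1, and x_2* = 15 + 0.6·(…)/p_2.
Discretionary income = 136 − 5·2.8 − 15·8 = 2; x_1* = 5 + 0.4·2/2.8 = 5.2857; x_2* = 15 + 0.6·2/8 = 15.15.
Expenditure on x_2: 8·15.15 = 121.2; share = 0.8912.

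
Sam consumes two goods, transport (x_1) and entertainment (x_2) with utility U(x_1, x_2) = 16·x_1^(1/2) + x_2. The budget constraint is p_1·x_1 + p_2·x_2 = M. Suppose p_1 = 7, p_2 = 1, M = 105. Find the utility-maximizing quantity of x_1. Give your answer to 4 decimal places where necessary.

x_1* = 1.3061

Set MRS = p_1/p_2: 8·x_1^(−1/2) = p_1/p_2.
Thus x_1* = (8·p_2/p_1)² — independent of M — with the rest of income spent on x_2.
Plugging in: x_1* = (8·1/7)² = 1.3061.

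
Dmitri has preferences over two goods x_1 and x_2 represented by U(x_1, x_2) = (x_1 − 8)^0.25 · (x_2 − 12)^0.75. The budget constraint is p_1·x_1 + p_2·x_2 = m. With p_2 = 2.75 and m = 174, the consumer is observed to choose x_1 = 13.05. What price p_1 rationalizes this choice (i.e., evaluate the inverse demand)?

MRS = (1/3)·(x_2−12)/(x_1−8). Tangency with p_1/p_2 gives x_2−12 = 3·(p_1/p_2)·(x_1−8).
Substituting into the budget: x_1* = 8 + 0.25·(m − 8·p_1 − 12·p_2)/p_1, and x_2* = 12 + 0.75·(…)/p_2.
Set x_1* = 13.05 in the demand function and solve for p_1: p_1 = 5.

p_1 = 5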